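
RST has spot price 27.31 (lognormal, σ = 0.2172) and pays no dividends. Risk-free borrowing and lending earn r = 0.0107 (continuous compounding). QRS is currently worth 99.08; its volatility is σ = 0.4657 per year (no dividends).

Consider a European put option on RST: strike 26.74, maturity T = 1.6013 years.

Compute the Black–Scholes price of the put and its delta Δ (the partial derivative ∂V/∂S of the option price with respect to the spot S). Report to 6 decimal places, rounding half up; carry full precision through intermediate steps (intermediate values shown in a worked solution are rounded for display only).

σ√T = 0.2172·√1.6013 = 0.274850
d₁ = (ln(S/K) + (r+σ²/2)T) / (σ√T) = (ln(27.31/26.74) + (0.0107+0.2172²/2)·1.6013) / 0.274850 = (0.021092 + 0.054905) / 0.274850 = 0.276505
d₂ = d₁ − σ√T = 0.276505 − 0.274850 = 0.001655
e^{−rT} = 0.983012
N(−d₁) = 0.391080,  N(−d₂) = 0.499340
Put price V = K·e^{−rT}·N(−d₂) − S·N(−d₁) = 13.125514 − 10.680393 = 2.445121
Δ = −N(−d₁) = -0.391080

price = 2.445121
Δ = -0.391080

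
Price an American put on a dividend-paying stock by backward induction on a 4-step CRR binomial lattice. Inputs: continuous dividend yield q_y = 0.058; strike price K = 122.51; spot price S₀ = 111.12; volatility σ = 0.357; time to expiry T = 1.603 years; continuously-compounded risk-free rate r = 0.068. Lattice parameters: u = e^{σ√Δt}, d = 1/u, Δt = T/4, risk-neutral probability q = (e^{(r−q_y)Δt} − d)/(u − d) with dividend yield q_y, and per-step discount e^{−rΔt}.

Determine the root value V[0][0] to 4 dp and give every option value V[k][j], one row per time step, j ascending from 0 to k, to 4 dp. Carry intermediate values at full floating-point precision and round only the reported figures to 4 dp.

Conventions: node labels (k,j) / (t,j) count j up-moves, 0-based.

price = 25.0470
tree:
25.0470
36.7169 12.4589
51.7981 20.7145 3.2325
66.1017 33.8674 6.0678 0.0000
77.5120 51.7981 11.3900 0.0000 0.0000

Δt=0.40075, u=1.25357, d=0.79772, q=0.45255, disc=e^(-rΔt)=0.97312
k=4 terminal: V=max(K-S,0) → 77.5120 51.7981 11.3900 0.0000 0.0000
k=3: j=0 S=56.4083 intr=66.1017 cont=64.1043 V=66.1017[EX]; j=1 S=88.6426 intr=33.8674 cont=32.6106 V=33.8674[EX]; j=2 S=139.2971 intr=0.0000 cont=6.0678 V=6.0678[hold]; j=3 S=218.8979 intr=0.0000 cont=0.0000 V=0.0000[hold]
k=2: j=0 S=70.7119 intr=51.7981 cont=50.1293 V=51.7981[EX]; j=1 S=111.1200 intr=11.3900 cont=20.7145 V=20.7145[hold]; j=2 S=174.6191 intr=0.0000 cont=3.2325 V=3.2325[hold]
k=1: j=0 S=88.6426 intr=33.8674 cont=36.7169 V=36.7169[hold]; j=1 S=139.2971 intr=0.0000 cont=12.4589 V=12.4589[hold]
k=0: j=0 S=111.1200 intr=11.3900 cont=25.0470 V=25.0470[hold]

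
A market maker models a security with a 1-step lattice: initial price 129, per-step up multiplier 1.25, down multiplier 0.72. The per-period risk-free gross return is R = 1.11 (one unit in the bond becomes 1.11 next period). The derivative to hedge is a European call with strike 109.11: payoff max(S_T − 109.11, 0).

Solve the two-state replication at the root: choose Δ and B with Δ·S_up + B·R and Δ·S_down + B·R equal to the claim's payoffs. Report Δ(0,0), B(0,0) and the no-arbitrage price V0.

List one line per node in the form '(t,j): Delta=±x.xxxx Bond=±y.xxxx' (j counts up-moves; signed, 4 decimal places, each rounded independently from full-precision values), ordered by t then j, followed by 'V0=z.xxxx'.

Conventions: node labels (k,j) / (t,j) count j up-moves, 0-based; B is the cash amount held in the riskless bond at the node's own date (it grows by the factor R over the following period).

(0,0): Delta=0.7626 Bond=-63.8123
V0=34.5650

No-arbitrage ⇒ martingale measure with p* = (R−d)/(u−d) = 0.7358.
Payoffs at expiry: V(1,0)=0.0000, V(1,1)=52.1400
  t=0,j=0: stock 129.0000 → up 161.2500 (V=52.1400), down 92.8800 (V=0.0000). Price 34.5650; hedge Δ=0.7626, bond B=-63.8123.
As a check, the time-0 holding Δ(0,0)·S0 + B(0,0) comes to 34.5650 — exactly V0.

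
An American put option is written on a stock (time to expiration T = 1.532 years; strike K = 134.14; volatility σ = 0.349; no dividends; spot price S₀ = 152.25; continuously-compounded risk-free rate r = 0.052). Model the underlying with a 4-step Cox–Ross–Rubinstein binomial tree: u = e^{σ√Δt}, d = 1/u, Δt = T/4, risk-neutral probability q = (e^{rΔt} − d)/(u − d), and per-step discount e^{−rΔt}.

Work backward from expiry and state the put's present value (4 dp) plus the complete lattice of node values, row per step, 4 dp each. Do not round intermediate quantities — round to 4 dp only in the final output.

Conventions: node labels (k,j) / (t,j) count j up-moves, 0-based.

Δt=0.38300, u=1.24108, d=0.80575, q=0.49242, disc=e^(-rΔt)=0.98028
k=4 terminal: V=max(K-S,0) → 69.9671 35.2950 0.0000 0.0000 0.0000
k=3: j=0 S=79.6440 intr=54.4960 cont=51.8509 V=54.4960[EX]; j=1 S=122.6750 intr=11.4650 cont=17.5618 V=17.5618[hold]; j=2 S=188.9551 intr=0.0000 cont=0.0000 V=0.0000[hold]; j=3 S=291.0458 intr=0.0000 cont=0.0000 V=0.0000[hold]
k=2: j=0 S=98.8450 intr=35.2950 cont=35.5929 V=35.5929[hold]; j=1 S=152.2500 intr=0.0000 cont=8.7383 V=8.7383[hold]; j=2 S=234.5093 intr=0.0000 cont=0.0000 V=0.0000[hold]
k=1: j=0 S=122.6750 intr=11.4650 cont=21.9280 V=21.9280[hold]; j=1 S=188.9551 intr=0.0000 cont=4.3479 V=4.3479[hold]
k=0: j=0 S=152.2500 intr=0.0000 cont=13.0095 V=13.0095[hold]

price = 13.0095
tree:
13.0095
21.9280 4.3479
35.5929 8.7383 0.0000
54.4960 17.5618 0.0000 0.0000
69.9671 35.2950 0.0000 0.0000 0.0000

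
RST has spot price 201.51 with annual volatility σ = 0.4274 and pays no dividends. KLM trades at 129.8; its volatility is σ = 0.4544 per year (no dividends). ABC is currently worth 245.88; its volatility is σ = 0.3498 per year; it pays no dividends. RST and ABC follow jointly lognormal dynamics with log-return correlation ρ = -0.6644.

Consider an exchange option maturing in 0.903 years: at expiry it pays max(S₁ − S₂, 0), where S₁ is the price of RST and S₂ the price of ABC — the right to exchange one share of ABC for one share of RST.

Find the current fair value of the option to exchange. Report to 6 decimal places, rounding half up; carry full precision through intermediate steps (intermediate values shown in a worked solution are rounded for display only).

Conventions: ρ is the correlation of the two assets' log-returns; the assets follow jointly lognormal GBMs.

exchange price = 39.326735

σ_eff = √(σ₁² + σ₂² − 2ρσ₁σ₂) = √(0.4274² + 0.3498² − 2·-0.6644·0.4274·0.3498) = 0.709713
d₁ = (ln(S₁/S₂) + (q₂ − q₁ + σ_eff²/2)T) / (σ_eff√T) = (ln(201.51/245.88) + (0.0 − 0.0 + 0.251846)·0.903) / 0.674414 = 0.042129
d₂ = d₁ − σ_eff√T = 0.042129 − 0.674414 = -0.632285
N(d₁) = 0.516802,  N(d₂) = 0.263600
V = S₁·e^{−q₁T}·N(d₁) − S₂·e^{−q₂T}·N(d₂) = 104.140800 − 64.814065 = 39.326735
Key observation: the rate r is irrelevant here: denominating values in ABC turns the exchange into a ratio option on S₁/S₂, and discounting at r drops out.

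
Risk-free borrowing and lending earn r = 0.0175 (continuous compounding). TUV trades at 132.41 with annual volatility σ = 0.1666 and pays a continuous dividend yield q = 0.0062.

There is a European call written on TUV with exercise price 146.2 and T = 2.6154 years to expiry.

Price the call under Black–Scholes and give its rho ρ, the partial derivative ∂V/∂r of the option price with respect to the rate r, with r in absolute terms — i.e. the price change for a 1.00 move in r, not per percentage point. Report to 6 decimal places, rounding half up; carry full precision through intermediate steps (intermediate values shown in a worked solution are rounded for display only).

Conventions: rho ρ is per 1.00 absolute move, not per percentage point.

σ√T = 0.1666·√2.6154 = 0.269429
d₁ = (ln(S/K) + (r−q+σ²/2)T) / (σ√T) = (ln(132.41/146.2) + (0.0175−0.0062+0.1666²/2)·2.6154) / 0.269429 = (-0.099072 + 0.065850) / 0.269429 = -0.123307
d₂ = d₁ − σ√T = -0.123307 − 0.269429 = -0.392736
e^{−rT} = 0.955262
e^{−qT} = 0.983915
N(d₁) = 0.450932,  N(d₂) = 0.347257
Call price V = S·e^{−qT}·N(d₁) − K·e^{−rT}·N(d₂) = 58.747530 − 48.497729 = 10.249801
ρ = K·T·e^{−rT}·N(d₂) = 126.840961

price = 10.249801
ρ = 126.840961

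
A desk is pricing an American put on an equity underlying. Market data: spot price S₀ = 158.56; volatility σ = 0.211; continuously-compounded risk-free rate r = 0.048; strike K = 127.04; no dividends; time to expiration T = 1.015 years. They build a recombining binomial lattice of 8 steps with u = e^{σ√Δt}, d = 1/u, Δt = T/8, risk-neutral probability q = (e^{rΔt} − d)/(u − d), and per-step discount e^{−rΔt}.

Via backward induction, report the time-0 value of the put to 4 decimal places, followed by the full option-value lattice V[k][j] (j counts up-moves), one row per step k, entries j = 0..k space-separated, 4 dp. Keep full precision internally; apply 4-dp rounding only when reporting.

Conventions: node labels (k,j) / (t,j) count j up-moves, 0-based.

Δt=0.12687, u=1.07805, d=0.92760, q=0.52182, disc=e^(-rΔt)=0.99393
k=8 terminal: V=max(K-S,0) → 40.1298 26.0330 9.6497 0.0000 0.0000 0.0000 0.0000 0.0000 0.0000
k=7: j=0 S=93.6939 intr=33.3461 cont=32.5748 V=33.3461[EX]; j=1 S=108.8910 intr=18.1490 cont=17.3777 V=18.1490[EX]; j=2 S=126.5530 intr=0.4870 cont=4.5863 V=4.5863[hold]; j=3 S=147.0799 intr=0.0000 cont=0.0000 V=0.0000[hold]; j=4 S=170.9362 intr=0.0000 cont=0.0000 V=0.0000[hold]; j=5 S=198.6619 intr=0.0000 cont=0.0000 V=0.0000[hold]; j=6 S=230.8848 intr=0.0000 cont=0.0000 V=0.0000[hold]; j=7 S=268.3342 intr=0.0000 cont=0.0000 V=0.0000[hold]
k=6: j=0 S=101.0070 intr=26.0330 cont=25.2617 V=26.0330[EX]; j=1 S=117.3903 intr=9.6497 cont=11.0045 V=11.0045[hold]; j=2 S=136.4310 intr=0.0000 cont=2.1797 V=2.1797[hold]; j=3 S=158.5600 intr=0.0000 cont=0.0000 V=0.0000[hold]; j=4 S=184.2784 intr=0.0000 cont=0.0000 V=0.0000[hold]; j=5 S=214.1682 intr=0.0000 cont=0.0000 V=0.0000[hold]; j=6 S=248.9062 intr=0.0000 cont=0.0000 V=0.0000[hold]
k=5: j=0 S=108.8910 intr=18.1490 cont=18.0804 V=18.1490[EX]; j=1 S=126.5530 intr=0.4870 cont=6.3607 V=6.3607[hold]; j=2 S=147.0799 intr=0.0000 cont=1.0360 V=1.0360[hold]; j=3 S=170.9362 intr=0.0000 cont=0.0000 V=0.0000[hold]; j=4 S=198.6619 intr=0.0000 cont=0.0000 V=0.0000[hold]; j=5 S=230.8848 intr=0.0000 cont=0.0000 V=0.0000[hold]
k=4: j=0 S=117.3903 intr=9.6497 cont=11.9248 V=11.9248[hold]; j=1 S=136.4310 intr=0.0000 cont=3.5604 V=3.5604[hold]; j=2 S=158.5600 intr=0.0000 cont=0.4924 V=0.4924[hold]; j=3 S=184.2784 intr=0.0000 cont=0.0000 V=0.0000[hold]; j=4 S=214.1682 intr=0.0000 cont=0.0000 V=0.0000[hold]
k=3: j=0 S=126.5530 intr=0.4870 cont=7.5142 V=7.5142[hold]; j=1 S=147.0799 intr=0.0000 cont=1.9476 V=1.9476[hold]; j=2 S=170.9362 intr=0.0000 cont=0.2340 V=0.2340[hold]; j=3 S=198.6619 intr=0.0000 cont=0.0000 V=0.0000[hold]
k=2: j=0 S=136.4310 intr=0.0000 cont=4.5814 V=4.5814[hold]; j=1 S=158.5600 intr=0.0000 cont=1.0470 V=1.0470[hold]; j=2 S=184.2784 intr=0.0000 cont=0.1112 V=0.1112[hold]
k=1: j=0 S=147.0799 intr=0.0000 cont=2.7205 V=2.7205[hold]; j=1 S=170.9362 intr=0.0000 cont=0.5553 V=0.5553[hold]
k=0: j=0 S=158.5600 intr=0.0000 cont=1.5810 V=1.5810[hold]

price = 1.5810
tree:
1.5810
2.7205 0.5553
4.5814 1.0470 0.1112
7.5142 1.9476 0.2340 0.0000
11.9248 3.5604 0.4924 0.0000 0.0000
18.1490 6.3607 1.0360 0.0000 0.0000 0.0000
26.0330 11.0045 2.1797 0.0000 0.0000 0.0000 0.0000
33.3461 18.1490 4.5863 0.0000 0.0000 0.0000 0.0000 0.0000
40.1298 26.0330 9.6497 0.0000 0.0000 0.0000 0.0000 0.0000 0.0000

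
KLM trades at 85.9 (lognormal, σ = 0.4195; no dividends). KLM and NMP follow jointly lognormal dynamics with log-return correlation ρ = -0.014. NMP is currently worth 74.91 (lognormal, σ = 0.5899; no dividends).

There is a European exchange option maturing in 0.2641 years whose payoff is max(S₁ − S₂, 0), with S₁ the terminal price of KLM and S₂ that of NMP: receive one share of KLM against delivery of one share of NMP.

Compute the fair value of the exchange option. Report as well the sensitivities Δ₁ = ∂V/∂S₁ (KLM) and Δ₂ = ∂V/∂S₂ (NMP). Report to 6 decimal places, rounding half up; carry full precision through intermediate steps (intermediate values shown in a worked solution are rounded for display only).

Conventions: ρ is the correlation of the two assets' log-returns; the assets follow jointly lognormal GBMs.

exchange price = 18.214804
Δ1 = 0.709807
Δ2 = -0.570787

σ_eff = √(σ₁² + σ₂² − 2ρσ₁σ₂) = √(0.4195² + 0.5899² − 2·-0.014·0.4195·0.5899) = 0.728623
d₁ = (ln(S₁/S₂) + (q₂ − q₁ + σ_eff²/2)T) / (σ_eff√T) = (ln(85.9/74.91) + (0.0 − 0.0 + 0.265446)·0.2641) / 0.374444 = 0.552821
d₂ = d₁ − σ_eff√T = 0.552821 − 0.374444 = 0.178377
N(d₁) = 0.709807,  N(d₂) = 0.570787
V = S₁·e^{−q₁T}·N(d₁) − S₂·e^{−q₂T}·N(d₂) = 60.972427 − 42.757623 = 18.214804
Key observation: r never enters — measured in units of NMP, the claim is a call on S₁/S₂ struck at 1, so only the dividend yields and σ_eff matter.
Δ₁ = e^{−q₁T}·N(d₁) = 0.709807;  Δ₂ = −e^{−q₂T}·N(d₂) = -0.570787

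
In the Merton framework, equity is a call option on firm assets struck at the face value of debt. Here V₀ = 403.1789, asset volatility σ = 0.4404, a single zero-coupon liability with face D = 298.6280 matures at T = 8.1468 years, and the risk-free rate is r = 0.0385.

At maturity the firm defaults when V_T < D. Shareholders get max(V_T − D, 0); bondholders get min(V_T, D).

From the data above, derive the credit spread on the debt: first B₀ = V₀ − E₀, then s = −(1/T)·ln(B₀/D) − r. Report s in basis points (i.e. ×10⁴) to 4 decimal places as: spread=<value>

Equity is a call on the firm's assets struck at D = 298.6280:
d₁ = [ln(V₀/D) + (r + σ²/2)T] / (σ√T)
   = [ln(403.1789/298.6280) + (0.0385 + 0.5·0.4404²)·8.1468] / (0.4404·√8.1468)
   = [0.300182 + 1.103697] / 1.257016 = 1.116834
d₂ = d₁ − σ√T = 1.116834 − 1.257016 = -0.140182
N(d₁) = 0.867967,  N(d₂) = 0.444258,  e^(−rT) = 0.730773
E₀ = V₀·N(d₁) − D·e^(−rT)·N(d₂)
   = 403.1789·0.867967 − 298.6280·0.730773·0.444258 = 252.995945
B₀ = V₀ − E₀ = 403.1789 − 252.995945 = 150.182955
spread = −(1/T)·ln(B₀/D) − r = −(1/8.1468)·ln(150.182955/298.6280) − 0.0385 = 0.04586986
in basis points: 0.04586986 × 10⁴ = 458.6986 bp

spread=458.6986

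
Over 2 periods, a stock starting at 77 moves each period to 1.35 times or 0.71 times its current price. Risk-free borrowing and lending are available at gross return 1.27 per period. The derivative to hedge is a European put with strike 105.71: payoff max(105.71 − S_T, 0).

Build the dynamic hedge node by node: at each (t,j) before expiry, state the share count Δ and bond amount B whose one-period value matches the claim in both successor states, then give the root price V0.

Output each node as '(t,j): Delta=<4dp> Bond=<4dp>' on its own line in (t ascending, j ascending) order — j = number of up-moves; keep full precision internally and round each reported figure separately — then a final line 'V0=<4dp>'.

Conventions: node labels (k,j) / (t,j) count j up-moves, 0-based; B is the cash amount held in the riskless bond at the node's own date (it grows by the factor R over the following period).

(0,0): Delta=-0.5159 Bond=44.7032
(1,0): Delta=-1.0000 Bond=83.2362
(1,1): Delta=-0.4796 Bond=52.9926
V0=4.9752

No-arbitrage ⇒ martingale measure with p* = (R−d)/(u−d) = 0.8750.
Payoffs at expiry: V(2,0)=66.8943, V(2,1)=31.9055, V(2,2)=0.0000
  t=1,j=0: stock 54.6700 → up 73.8045 (V=31.9055), down 38.8157 (V=66.8943). Price 28.5662; hedge Δ=-1.0000, bond B=83.2362.
  t=1,j=1: stock 103.9500 → up 140.3325 (V=0.0000), down 73.8045 (V=31.9055). Price 3.1403; hedge Δ=-0.4796, bond B=52.9926.
  t=0,j=0: stock 77.0000 → up 103.9500 (V=3.1403), down 54.6700 (V=28.5662). Price 4.9752; hedge Δ=-0.5159, bond B=44.7032.
Check: Δ(0,0)·S0 + B(0,0) = 4.9752 = V0.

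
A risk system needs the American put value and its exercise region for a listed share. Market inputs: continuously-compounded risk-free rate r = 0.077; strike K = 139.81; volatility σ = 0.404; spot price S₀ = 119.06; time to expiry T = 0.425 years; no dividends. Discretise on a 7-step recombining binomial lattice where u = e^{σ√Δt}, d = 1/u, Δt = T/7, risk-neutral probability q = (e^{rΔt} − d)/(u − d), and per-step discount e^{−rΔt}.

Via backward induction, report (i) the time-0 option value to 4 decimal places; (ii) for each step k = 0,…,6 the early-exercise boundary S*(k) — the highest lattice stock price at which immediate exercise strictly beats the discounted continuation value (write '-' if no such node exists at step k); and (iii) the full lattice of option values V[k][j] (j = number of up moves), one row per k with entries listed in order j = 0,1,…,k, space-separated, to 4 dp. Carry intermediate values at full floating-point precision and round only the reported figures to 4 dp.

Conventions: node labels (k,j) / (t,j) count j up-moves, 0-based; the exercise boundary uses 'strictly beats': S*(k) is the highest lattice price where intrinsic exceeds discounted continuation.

params: Δt=0.06071 u=1.10467 d=0.90525 q=0.49863 e^(-rΔt)=0.99534
t_7 payoffs: 80.4986 67.4326 51.4882 32.0312 8.2880 0.0000 0.0000 0.0000
t_6: node(6,0) S=65.5195 payoff=74.2905 vs cont=73.6384 → 74.2905 [stop]  node(6,1) S=79.9531 payoff=59.8569 vs cont=59.2048 → 59.8569 [stop]  node(6,2) S=97.5665 payoff=42.2435 vs cont=41.5914 → 42.2435 [stop]  node(6,3) S=119.0600 payoff=20.7500 vs cont=20.0979 → 20.7500 [stop]  node(6,4) S=145.2884 payoff=0.0000 vs cont=4.1360 → 4.1360 [wait]  node(6,5) S=177.2949 payoff=0.0000 vs cont=0.0000 → 0.0000 [wait]  node(6,6) S=216.3522 payoff=0.0000 vs cont=0.0000 → 0.0000 [wait]  ⇒ S*(6)=119.0600
t_5: node(5,0) S=72.3774 payoff=67.4326 vs cont=66.7805 → 67.4326 [stop]  node(5,1) S=88.3218 payoff=51.4882 vs cont=50.8361 → 51.4882 [stop]  node(5,2) S=107.7788 payoff=32.0312 vs cont=31.3791 → 32.0312 [stop]  node(5,3) S=131.5220 payoff=8.2880 vs cont=12.4076 → 12.4076 [wait]  node(5,4) S=160.4958 payoff=0.0000 vs cont=2.0640 → 2.0640 [wait]  node(5,5) S=195.8523 payoff=0.0000 vs cont=0.0000 → 0.0000 [wait]  ⇒ S*(5)=107.7788
t_4: node(4,0) S=79.9531 payoff=59.8569 vs cont=59.2048 → 59.8569 [stop]  node(4,1) S=97.5665 payoff=42.2435 vs cont=41.5914 → 42.2435 [stop]  node(4,2) S=119.0600 payoff=20.7500 vs cont=22.1425 → 22.1425 [wait]  node(4,3) S=145.2884 payoff=0.0000 vs cont=7.2161 → 7.2161 [wait]  node(4,4) S=177.2949 payoff=0.0000 vs cont=1.0300 → 1.0300 [wait]  ⇒ S*(4)=97.5665
t_3: node(3,0) S=88.3218 payoff=51.4882 vs cont=50.8361 → 51.4882 [stop]  node(3,1) S=107.7788 payoff=32.0312 vs cont=32.0702 → 32.0702 [wait]  node(3,2) S=131.5220 payoff=8.2880 vs cont=14.6312 → 14.6312 [wait]  node(3,3) S=160.4958 payoff=0.0000 vs cont=4.1122 → 4.1122 [wait]  ⇒ S*(3)=88.3218
t_2: node(2,0) S=97.5665 payoff=42.2435 vs cont=41.6108 → 42.2435 [stop]  node(2,1) S=119.0600 payoff=20.7500 vs cont=23.2655 → 23.2655 [wait]  node(2,2) S=145.2884 payoff=0.0000 vs cont=9.3423 → 9.3423 [wait]  ⇒ S*(2)=97.5665
t_1: node(1,0) S=107.7788 payoff=32.0312 vs cont=32.6276 → 32.6276 [wait]  node(1,1) S=131.5220 payoff=8.2880 vs cont=16.2469 → 16.2469 [wait]  ⇒ S*(1)=-
t_0: node(0,0) S=119.0600 payoff=20.7500 vs cont=24.3456 → 24.3456 [wait]  ⇒ S*(0)=-

price = 24.3456
boundary = - - 97.5665 88.3218 97.5665 107.7788 119.0600
tree:
24.3456
32.6276 16.2469
42.2435 23.2655 9.3423
51.4882 32.0702 14.6312 4.1122
59.8569 42.2435 22.1425 7.2161 1.0300
67.4326 51.4882 32.0312 12.4076 2.0640 0.0000
74.2905 59.8569 42.2435 20.7500 4.1360 0.0000 0.0000
80.4986 67.4326 51.4882 32.0312 8.2880 0.0000 0.0000 0.0000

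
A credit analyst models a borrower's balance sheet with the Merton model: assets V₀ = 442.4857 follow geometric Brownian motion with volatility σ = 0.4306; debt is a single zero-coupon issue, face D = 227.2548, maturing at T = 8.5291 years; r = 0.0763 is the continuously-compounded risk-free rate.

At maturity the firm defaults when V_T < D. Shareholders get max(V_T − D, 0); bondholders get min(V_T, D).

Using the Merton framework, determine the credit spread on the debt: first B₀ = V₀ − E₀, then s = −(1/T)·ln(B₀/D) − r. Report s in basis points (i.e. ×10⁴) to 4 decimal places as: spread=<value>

spread=208.4284

Apply the equity-as-call identities (strike 227.2548, horizon 8.5291 years):
d₁ = [ln(V₀/D) + (r + σ²/2)T] / (σ√T)
   = [ln(442.4857/227.2548) + (0.0763 + 0.5·0.4306²)·8.5291] / (0.4306·√8.5291)
   = [0.666336 + 1.441488] / 1.257551 = 1.676134
d₂ = d₁ − σ√T = 1.676134 − 1.257551 = 0.418583
N(d₁) = 0.953144,  N(d₂) = 0.662239,  e^(−rT) = 0.521644
E₀ = V₀·N(d₁) − D·e^(−rT)·N(d₂)
   = 442.4857·0.953144 − 227.2548·0.521644·0.662239 = 343.246720
B₀ = V₀ − E₀ = 442.4857 − 343.246720 = 99.238980
spread = −(1/T)·ln(B₀/D) − r = −(1/8.5291)·ln(99.238980/227.2548) − 0.0763 = 0.02084284
in basis points: 0.02084284 × 10⁴ = 208.4284 bp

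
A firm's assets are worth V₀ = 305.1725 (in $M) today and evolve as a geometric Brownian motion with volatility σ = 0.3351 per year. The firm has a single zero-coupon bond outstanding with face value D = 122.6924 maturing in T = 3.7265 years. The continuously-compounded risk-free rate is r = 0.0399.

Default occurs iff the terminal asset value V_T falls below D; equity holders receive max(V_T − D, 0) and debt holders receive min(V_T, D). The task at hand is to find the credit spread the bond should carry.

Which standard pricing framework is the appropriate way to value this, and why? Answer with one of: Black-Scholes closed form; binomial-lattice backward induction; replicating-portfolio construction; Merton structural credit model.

Key observation: the question is about default risk generated by asset-value dynamics against a debt face of 122.6924 — the structural framework prices exactly that.

framework: Merton structural credit model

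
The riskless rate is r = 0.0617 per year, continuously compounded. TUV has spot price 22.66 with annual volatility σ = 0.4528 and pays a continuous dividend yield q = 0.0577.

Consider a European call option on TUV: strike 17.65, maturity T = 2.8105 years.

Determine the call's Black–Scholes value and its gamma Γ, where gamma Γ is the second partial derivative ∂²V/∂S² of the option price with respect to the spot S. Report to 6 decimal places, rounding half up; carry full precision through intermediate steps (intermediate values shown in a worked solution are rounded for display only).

price = 7.536609
Γ = 0.015179

σ√T = 0.4528·√2.8105 = 0.759099
d₁ = (ln(S/K) + (r−q+σ²/2)T) / (σ√T) = (ln(22.66/17.65) + (0.0617−0.0577+0.4528²/2)·2.8105) / 0.759099 = (0.249865 + 0.299357) / 0.759099 = 0.723520
d₂ = d₁ − σ√T = 0.723520 − 0.759099 = -0.035579
e^{−rT} = 0.840795
e^{−qT} = 0.850300
N(d₁) = 0.765320,  N(d₂) = 0.485809
Call price V = S·e^{−qT}·N(d₁) − K·e^{−rT}·N(d₂) = 14.746028 − 7.209419 = 7.536609
φ(d₁) = (1/√(2π))·e^{−d₁²/2} = 0.307070
Γ = e^{−qT}·φ(d₁) / (S·σ·√T) = 0.015179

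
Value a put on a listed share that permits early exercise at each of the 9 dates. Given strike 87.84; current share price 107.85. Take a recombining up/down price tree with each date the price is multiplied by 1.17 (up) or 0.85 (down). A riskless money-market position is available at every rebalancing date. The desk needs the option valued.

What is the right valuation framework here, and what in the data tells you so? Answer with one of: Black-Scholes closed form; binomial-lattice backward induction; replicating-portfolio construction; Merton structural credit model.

framework: binomial-lattice backward induction

Key observation: the put (strike 87.84 on spot 107.85) is American-style on a 9-step discrete price model, so the early-exercise decision at every node requires stepwise backward valuation — a closed form cannot price the exercise right.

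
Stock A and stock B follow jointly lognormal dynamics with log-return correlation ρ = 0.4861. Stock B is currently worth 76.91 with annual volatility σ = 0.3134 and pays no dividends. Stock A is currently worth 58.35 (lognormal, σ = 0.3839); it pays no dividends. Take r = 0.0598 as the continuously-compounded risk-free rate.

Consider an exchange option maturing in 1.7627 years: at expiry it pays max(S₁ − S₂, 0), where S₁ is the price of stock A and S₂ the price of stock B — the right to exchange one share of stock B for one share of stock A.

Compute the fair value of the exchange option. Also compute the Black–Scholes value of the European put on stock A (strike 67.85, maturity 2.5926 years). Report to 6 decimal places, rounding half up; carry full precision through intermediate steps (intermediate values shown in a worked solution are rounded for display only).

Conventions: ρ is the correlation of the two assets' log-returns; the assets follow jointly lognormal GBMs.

exchange price = 5.474348
price(stock A put K=67.85) = 14.011814

σ_eff = √(σ₁² + σ₂² − 2ρσ₁σ₂) = √(0.3839² + 0.3134² − 2·0.4861·0.3839·0.3134) = 0.358649
d₁ = (ln(S₁/S₂) + (q₂ − q₁ + σ_eff²/2)T) / (σ_eff√T) = (ln(58.35/76.91) + (0.0 − 0.0 + 0.064315)·1.7627) / 0.476167 = -0.341916
d₂ = d₁ − σ_eff√T = -0.341916 − 0.476167 = -0.818083
N(d₁) = 0.366207,  N(d₂) = 0.206655
V = S₁·e^{−q₁T}·N(d₁) − S₂·e^{−q₂T}·N(d₂) = 21.368176 − 15.893828 = 5.474348
[vanilla: stock A put K=67.85]
σ√T = 0.3839·√2.5926 = 0.618139
d₁ = (ln(S/K) + (r+σ²/2)T) / (σ√T) = (ln(58.35/67.85) + (0.0598+0.3839²/2)·2.5926) / 0.618139 = (-0.150840 + 0.346085) / 0.618139 = 0.315860
d₂ = d₁ − σ√T = 0.315860 − 0.618139 = -0.302279
e^{−rT} = 0.856383
N(−d₁) = 0.376054,  N(−d₂) = 0.618780
price = K·e^{−rT}·N(−d₂) − S·N(−d₁) = 35.954592 − 21.942778 = 14.011814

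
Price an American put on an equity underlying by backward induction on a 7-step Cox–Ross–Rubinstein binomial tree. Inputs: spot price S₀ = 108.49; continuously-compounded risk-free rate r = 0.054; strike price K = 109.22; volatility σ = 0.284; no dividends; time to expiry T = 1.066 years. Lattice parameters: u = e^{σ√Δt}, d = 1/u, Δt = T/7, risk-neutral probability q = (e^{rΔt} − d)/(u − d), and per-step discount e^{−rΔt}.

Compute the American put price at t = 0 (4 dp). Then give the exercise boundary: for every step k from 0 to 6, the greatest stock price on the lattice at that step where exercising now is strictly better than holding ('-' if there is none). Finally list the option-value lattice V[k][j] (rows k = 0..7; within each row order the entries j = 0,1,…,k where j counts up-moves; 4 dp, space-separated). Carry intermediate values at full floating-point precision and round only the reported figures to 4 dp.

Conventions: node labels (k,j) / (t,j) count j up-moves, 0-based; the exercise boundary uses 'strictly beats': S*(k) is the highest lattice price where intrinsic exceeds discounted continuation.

price = 10.8235
boundary = - - - 77.8026 86.9213 77.8026 86.9213
tree:
10.8235
15.9954 6.0198
22.8532 9.6525 2.6202
31.4174 14.9787 4.6813 0.6784
39.5794 22.2987 8.1743 1.3944 0.0000
46.8852 31.4174 13.8254 2.8664 0.0000 0.0000
53.4245 39.5794 22.2987 5.8920 0.0000 0.0000 0.0000
59.2779 46.8852 31.4174 12.1114 0.0000 0.0000 0.0000 0.0000

params: Δt=0.15229 u=1.11720 d=0.89509 q=0.50950 e^(-rΔt)=0.99181
t_7 payoffs: 59.2779 46.8852 31.4174 12.1114 0.0000 0.0000 0.0000 0.0000
t_6: node(6,0) S=55.7955 payoff=53.4245 vs cont=52.5301 → 53.4245 [stop]  node(6,1) S=69.6406 payoff=39.5794 vs cont=38.6849 → 39.5794 [stop]  node(6,2) S=86.9213 payoff=22.2987 vs cont=21.4042 → 22.2987 [stop]  node(6,3) S=108.4900 payoff=0.7300 vs cont=5.8920 → 5.8920 [wait]  node(6,4) S=135.4108 payoff=0.0000 vs cont=0.0000 → 0.0000 [wait]  node(6,5) S=169.0118 payoff=0.0000 vs cont=0.0000 → 0.0000 [wait]  node(6,6) S=210.9505 payoff=0.0000 vs cont=0.0000 → 0.0000 [wait]  ⇒ S*(6)=86.9213
t_5: node(5,0) S=62.3348 payoff=46.8852 vs cont=45.9907 → 46.8852 [stop]  node(5,1) S=77.8026 payoff=31.4174 vs cont=30.5229 → 31.4174 [stop]  node(5,2) S=97.1086 payoff=12.1114 vs cont=13.8254 → 13.8254 [wait]  node(5,3) S=121.2053 payoff=0.0000 vs cont=2.8664 → 2.8664 [wait]  node(5,4) S=151.2813 payoff=0.0000 vs cont=0.0000 → 0.0000 [wait]  node(5,5) S=188.8203 payoff=0.0000 vs cont=0.0000 → 0.0000 [wait]  ⇒ S*(5)=77.8026
t_4: node(4,0) S=69.6406 payoff=39.5794 vs cont=38.6849 → 39.5794 [stop]  node(4,1) S=86.9213 payoff=22.2987 vs cont=22.2704 → 22.2987 [stop]  node(4,2) S=108.4900 payoff=0.7300 vs cont=8.1743 → 8.1743 [wait]  node(4,3) S=135.4108 payoff=0.0000 vs cont=1.3944 → 1.3944 [wait]  node(4,4) S=169.0118 payoff=0.0000 vs cont=0.0000 → 0.0000 [wait]  ⇒ S*(4)=86.9213
t_3: node(3,0) S=77.8026 payoff=31.4174 vs cont=30.5229 → 31.4174 [stop]  node(3,1) S=97.1086 payoff=12.1114 vs cont=14.9787 → 14.9787 [wait]  node(3,2) S=121.2053 payoff=0.0000 vs cont=4.6813 → 4.6813 [wait]  node(3,3) S=151.2813 payoff=0.0000 vs cont=0.6784 → 0.6784 [wait]  ⇒ S*(3)=77.8026
t_2: node(2,0) S=86.9213 payoff=22.2987 vs cont=22.8532 → 22.8532 [wait]  node(2,1) S=108.4900 payoff=0.7300 vs cont=9.6525 → 9.6525 [wait]  node(2,2) S=135.4108 payoff=0.0000 vs cont=2.6202 → 2.6202 [wait]  ⇒ S*(2)=-
t_1: node(1,0) S=97.1086 payoff=12.1114 vs cont=15.9954 → 15.9954 [wait]  node(1,1) S=121.2053 payoff=0.0000 vs cont=6.0198 → 6.0198 [wait]  ⇒ S*(1)=-
t_0: node(0,0) S=108.4900 payoff=0.7300 vs cont=10.8235 → 10.8235 [wait]  ⇒ S*(0)=-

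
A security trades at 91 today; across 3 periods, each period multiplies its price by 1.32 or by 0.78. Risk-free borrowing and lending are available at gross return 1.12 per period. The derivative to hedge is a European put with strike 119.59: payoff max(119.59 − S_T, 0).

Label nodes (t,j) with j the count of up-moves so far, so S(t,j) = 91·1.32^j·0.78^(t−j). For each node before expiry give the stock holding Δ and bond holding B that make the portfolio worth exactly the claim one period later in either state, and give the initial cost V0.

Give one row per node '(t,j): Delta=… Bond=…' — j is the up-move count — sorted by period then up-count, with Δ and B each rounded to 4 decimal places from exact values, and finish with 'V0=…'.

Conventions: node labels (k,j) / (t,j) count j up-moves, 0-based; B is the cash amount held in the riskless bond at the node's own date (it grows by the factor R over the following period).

Risk-neutral probability p* = (R−d)/(u−d) = (1.12−0.78)/(1.32−0.78) = 0.6296.
Terminal payoffs: V(3,0)=76.4058, V(3,1)=46.5090, V(3,2)=0.0000, V(3,3)=0.0000
(2,0): S=55.3644. Δ = (V_up−V_dn)/(S_up−S_dn) = (46.5090−76.4058)/(73.0810−43.1842) = -1.0000. V = [p*·46.5090 + (1−p*)·76.4058]/1.12 = 51.4124. B = V − Δ·S = 106.7768.
(2,1): S=93.6936. Δ = (V_up−V_dn)/(S_up−S_dn) = (0.0000−46.5090)/(123.6756−73.0810) = -0.9192. V = [p*·0.0000 + (1−p*)·46.5090]/1.12 = 15.3800. B = V − Δ·S = 101.5077.
(2,2): S=158.5584. Δ = (V_up−V_dn)/(S_up−S_dn) = (0.0000−0.0000)/(209.2971−123.6756) = 0.0000. V = [p*·0.0000 + (1−p*)·0.0000]/1.12 = 0.0000. B = V − Δ·S = 0.0000.
(1,0): S=70.9800. Δ = (V_up−V_dn)/(S_up−S_dn) = (15.3800−51.4124)/(93.6936−55.3644) = -0.9401. V = [p*·15.3800 + (1−p*)·51.4124]/1.12 = 25.6476. B = V − Δ·S = 92.3743.
(1,1): S=120.1200. Δ = (V_up−V_dn)/(S_up−S_dn) = (0.0000−15.3800)/(158.5584−93.6936) = -0.2371. V = [p*·0.0000 + (1−p*)·15.3800]/1.12 = 5.0860. B = V − Δ·S = 33.5674.
(0,0): S=91.0000. Δ = (V_up−V_dn)/(S_up−S_dn) = (5.0860−25.6476)/(120.1200−70.9800) = -0.4184. V = [p*·5.0860 + (1−p*)·25.6476]/1.12 = 11.3405. B = V − Δ·S = 49.4176.
As a check, the time-0 holding Δ(0,0)·S0 + B(0,0) comes to 11.3405 — exactly V0.

(0,0): Delta=-0.4184 Bond=49.4176
(1,0): Delta=-0.9401 Bond=92.3743
(1,1): Delta=-0.2371 Bond=33.5674
(2,0): Delta=-1.0000 Bond=106.7768
(2,1): Delta=-0.9192 Bond=101.5077
(2,2): Delta=0.0000 Bond=0.0000
V0=11.3405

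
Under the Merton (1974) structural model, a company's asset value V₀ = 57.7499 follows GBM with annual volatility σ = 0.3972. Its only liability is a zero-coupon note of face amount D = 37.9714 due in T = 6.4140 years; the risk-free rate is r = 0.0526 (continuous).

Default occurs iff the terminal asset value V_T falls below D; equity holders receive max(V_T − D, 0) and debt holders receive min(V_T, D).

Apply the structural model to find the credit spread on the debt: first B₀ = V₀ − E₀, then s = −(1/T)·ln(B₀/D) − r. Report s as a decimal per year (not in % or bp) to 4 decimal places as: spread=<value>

spread=0.0306

Work the structural quantities from V₀ = 57.7499 against face 37.9714:
d₁ = [ln(V₀/D) + (r + σ²/2)T] / (σ√T)
   = [ln(57.7499/37.9714) + (0.0526 + 0.5·0.3972²)·6.4140] / (0.3972·√6.4140)
   = [0.419288 + 0.843338] / 1.005944 = 1.255166
d₂ = d₁ − σ√T = 1.255166 − 1.005944 = 0.249222
N(d₁) = 0.895291,  N(d₂) = 0.598405,  e^(−rT) = 0.713640
E₀ = V₀·N(d₁) − D·e^(−rT)·N(d₂)
   = 57.7499·0.895291 − 37.9714·0.713640·0.598405 = 35.487408
B₀ = V₀ − E₀ = 57.7499 − 35.487408 = 22.262492
spread = −(1/T)·ln(B₀/D) − r = −(1/6.4140)·ln(22.262492/37.9714) − 0.0526 = 0.03064446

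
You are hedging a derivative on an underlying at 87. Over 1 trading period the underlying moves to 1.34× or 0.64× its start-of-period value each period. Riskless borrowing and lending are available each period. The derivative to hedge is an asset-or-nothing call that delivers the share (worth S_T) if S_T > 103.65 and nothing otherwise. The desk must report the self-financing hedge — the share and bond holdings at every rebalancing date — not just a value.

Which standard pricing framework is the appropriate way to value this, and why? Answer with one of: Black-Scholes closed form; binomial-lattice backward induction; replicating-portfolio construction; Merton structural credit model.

Key observation: the mandate to exhibit the hedge at every date and state singles out the replicating-portfolio construction on the 1-period tree with factors 1.34 and 0.64 from 87.

framework: replicating-portfolio construction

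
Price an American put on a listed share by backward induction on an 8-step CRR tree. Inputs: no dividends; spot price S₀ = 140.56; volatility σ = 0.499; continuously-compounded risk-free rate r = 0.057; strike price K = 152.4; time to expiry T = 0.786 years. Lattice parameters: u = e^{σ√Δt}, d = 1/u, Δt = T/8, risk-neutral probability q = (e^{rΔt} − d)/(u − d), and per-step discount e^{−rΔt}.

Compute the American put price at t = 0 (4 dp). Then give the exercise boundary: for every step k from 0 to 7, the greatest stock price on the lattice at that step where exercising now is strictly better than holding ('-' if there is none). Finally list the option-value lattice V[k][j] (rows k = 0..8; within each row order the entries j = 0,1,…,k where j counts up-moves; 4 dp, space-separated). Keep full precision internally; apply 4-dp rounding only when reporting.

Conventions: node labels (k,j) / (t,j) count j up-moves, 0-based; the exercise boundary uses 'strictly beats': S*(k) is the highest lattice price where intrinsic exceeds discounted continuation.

price = 29.1754
boundary = - - - 87.9178 75.1880 87.9178 102.8028 120.2080
tree:
29.1754
39.2311 18.5739
51.1584 26.7107 9.9364
64.4822 37.2579 15.5454 3.9485
77.2120 50.1015 23.7170 6.8346 0.8540
88.0987 64.4822 35.0383 11.6740 1.6479 0.0000
97.4090 77.2120 49.5972 19.6048 3.1798 0.0000 0.0000
105.3713 88.0987 64.4822 32.1920 6.1359 0.0000 0.0000 0.0000
112.1807 97.4090 77.2120 49.5972 11.8400 0.0000 0.0000 0.0000 0.0000

Δt=0.09825  u=1.16931  d=0.85521  q=0.47886  discount=0.99442
step 8 (expiry): payoffs max(K−S,0) = 112.1807 97.4090 77.2120 49.5972 11.8400 0.0000 0.0000 0.0000 0.0000
step 7: (k=7,j=0): S=47.0287, K−S=105.3713, hold=104.5202 ⇒ V=105.3713 exercise | (k=7,j=1): S=64.3013, K−S=88.0987, hold=87.2476 ⇒ V=88.0987 exercise | (k=7,j=2): S=87.9178, K−S=64.4822, hold=63.6311 ⇒ V=64.4822 exercise | (k=7,j=3): S=120.2080, K−S=32.1920, hold=31.3409 ⇒ V=32.1920 exercise | (k=7,j=4): S=164.3577, K−S=0.0000, hold=6.1359 ⇒ V=6.1359 continue | (k=7,j=5): S=224.7226, K−S=0.0000, hold=0.0000 ⇒ V=0.0000 continue | (k=7,j=6): S=307.2583, K−S=0.0000, hold=0.0000 ⇒ V=0.0000 continue | (k=7,j=7): S=420.1073, K−S=0.0000, hold=0.0000 ⇒ V=0.0000 continue  boundary S*=120.2080
step 6: (k=6,j=0): S=54.9910, K−S=97.4090, hold=96.5579 ⇒ V=97.4090 exercise | (k=6,j=1): S=75.1880, K−S=77.2120, hold=76.3609 ⇒ V=77.2120 exercise | (k=6,j=2): S=102.8028, K−S=49.5972, hold=48.7461 ⇒ V=49.5972 exercise | (k=6,j=3): S=140.5600, K−S=11.8400, hold=19.6048 ⇒ V=19.6048 continue | (k=6,j=4): S=192.1845, K−S=0.0000, hold=3.1798 ⇒ V=3.1798 continue | (k=6,j=5): S=262.7696, K−S=0.0000, hold=0.0000 ⇒ V=0.0000 continue | (k=6,j=6): S=359.2791, K−S=0.0000, hold=0.0000 ⇒ V=0.0000 continue  boundary S*=102.8028
step 5: (k=5,j=0): S=64.3013, K−S=88.0987, hold=87.2476 ⇒ V=88.0987 exercise | (k=5,j=1): S=87.9178, K−S=64.4822, hold=63.6311 ⇒ V=64.4822 exercise | (k=5,j=2): S=120.2080, K−S=32.1920, hold=35.0383 ⇒ V=35.0383 continue | (k=5,j=3): S=164.3577, K−S=0.0000, hold=11.6740 ⇒ V=11.6740 continue | (k=5,j=4): S=224.7226, K−S=0.0000, hold=1.6479 ⇒ V=1.6479 continue | (k=5,j=5): S=307.2583, K−S=0.0000, hold=0.0000 ⇒ V=0.0000 continue  boundary S*=87.9178
step 4: (k=4,j=0): S=75.1880, K−S=77.2120, hold=76.3609 ⇒ V=77.2120 exercise | (k=4,j=1): S=102.8028, K−S=49.5972, hold=50.1015 ⇒ V=50.1015 continue | (k=4,j=2): S=140.5600, K−S=11.8400, hold=23.7170 ⇒ V=23.7170 continue | (k=4,j=3): S=192.1845, K−S=0.0000, hold=6.8346 ⇒ V=6.8346 continue | (k=4,j=4): S=262.7696, K−S=0.0000, hold=0.8540 ⇒ V=0.8540 continue  boundary S*=75.1880
step 3: (k=3,j=0): S=87.9178, K−S=64.4822, hold=63.8713 ⇒ V=64.4822 exercise | (k=3,j=1): S=120.2080, K−S=32.1920, hold=37.2579 ⇒ V=37.2579 continue | (k=3,j=2): S=164.3577, K−S=0.0000, hold=15.5454 ⇒ V=15.5454 continue | (k=3,j=3): S=224.7226, K−S=0.0000, hold=3.9485 ⇒ V=3.9485 continue  boundary S*=87.9178
step 2: (k=2,j=0): S=102.8028, K−S=49.5972, hold=51.1584 ⇒ V=51.1584 continue | (k=2,j=1): S=140.5600, K−S=11.8400, hold=26.7107 ⇒ V=26.7107 continue | (k=2,j=2): S=192.1845, K−S=0.0000, hold=9.9364 ⇒ V=9.9364 continue  boundary S*=-
step 1: (k=1,j=0): S=120.2080, K−S=32.1920, hold=39.2311 ⇒ V=39.2311 continue | (k=1,j=1): S=164.3577, K−S=0.0000, hold=18.5739 ⇒ V=18.5739 continue  boundary S*=-
step 0: (k=0,j=0): S=140.5600, K−S=11.8400, hold=29.1754 ⇒ V=29.1754 continue  boundary S*=-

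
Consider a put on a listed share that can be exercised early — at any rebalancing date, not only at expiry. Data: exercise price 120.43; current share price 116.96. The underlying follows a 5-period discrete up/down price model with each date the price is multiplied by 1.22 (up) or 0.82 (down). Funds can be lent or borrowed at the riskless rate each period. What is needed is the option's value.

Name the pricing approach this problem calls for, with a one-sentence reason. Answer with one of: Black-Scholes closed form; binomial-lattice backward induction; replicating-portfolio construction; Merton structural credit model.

Key observation: early exercise of the strike-120.43 put must be checked at each of the 5 dates (spot 116.96), which forces a node-by-node comparison of intrinsic and continuation value backward from expiry.

framework: binomial-lattice backward induction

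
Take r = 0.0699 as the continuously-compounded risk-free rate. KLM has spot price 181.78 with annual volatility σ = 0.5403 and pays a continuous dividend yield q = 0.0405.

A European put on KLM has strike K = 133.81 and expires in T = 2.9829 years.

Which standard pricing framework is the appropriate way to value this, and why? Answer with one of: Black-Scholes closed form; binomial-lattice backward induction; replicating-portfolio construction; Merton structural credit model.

framework: Black-Scholes closed form

Key observation: with KLM following a GBM at constant σ and r, the European put struck at 133.81 prices in closed form — nothing here needs a stepwise model or a balance sheet.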